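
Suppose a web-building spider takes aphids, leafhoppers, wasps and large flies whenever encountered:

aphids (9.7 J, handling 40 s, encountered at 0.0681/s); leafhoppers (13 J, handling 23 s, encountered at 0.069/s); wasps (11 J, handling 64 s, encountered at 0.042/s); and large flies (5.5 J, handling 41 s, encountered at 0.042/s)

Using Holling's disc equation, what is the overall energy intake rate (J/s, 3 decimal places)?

R = Σλ_iE_i / (1 + Σλ_ih_i)
Numerator: 0.0681×9.7 + 0.069×13 + 0.042×11 + 0.042×5.5 = 2.251
Denominator: 1 + 0.0681×40 + 0.069×23 + 0.042×64 + 0.042×41 = 9.721
R = 2.251/9.721 = 0.2315 J/s

0.232 J/s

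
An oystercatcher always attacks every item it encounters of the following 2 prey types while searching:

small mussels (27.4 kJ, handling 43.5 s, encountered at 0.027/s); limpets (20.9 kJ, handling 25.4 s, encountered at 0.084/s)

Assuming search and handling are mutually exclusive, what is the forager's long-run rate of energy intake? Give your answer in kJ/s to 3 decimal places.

0.579 kJ/s

R = (0.027×27.4 + 0.084×20.9) / (1 + 0.027×43.5 + 0.084×25.4) = 2.495/4.308 = 0.5792 kJ/s.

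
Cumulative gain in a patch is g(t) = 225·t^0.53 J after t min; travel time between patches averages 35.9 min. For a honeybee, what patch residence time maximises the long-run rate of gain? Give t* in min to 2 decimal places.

Optimal t* satisfies g'(t*) = g(t*)/(T + t*).
g'(t) = 0.53·225·t^-0.47. Setting 0.53·225·t^-0.47 = 225·t^0.53/(35.9+t) gives 0.53(35.9+t) = t, so 0.47·t = 0.53×35.9.
t* = 0.53×35.9/0.47 = 40.48 min.

40.48 min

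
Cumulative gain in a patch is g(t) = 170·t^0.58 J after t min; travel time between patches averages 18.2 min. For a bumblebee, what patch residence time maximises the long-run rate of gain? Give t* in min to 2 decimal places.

Optimal t* satisfies g'(t*) = g(t*)/(T + t*).
g'(t) = 0.58·170·t^-0.42. Setting 0.58·170·t^-0.42 = 170·t^0.58/(18.2+t) gives 0.58(18.2+t) = t, so 0.42·t = 0.58×18.2.
t* = 0.58×18.2/0.42 = 25.13 min.

25.13 min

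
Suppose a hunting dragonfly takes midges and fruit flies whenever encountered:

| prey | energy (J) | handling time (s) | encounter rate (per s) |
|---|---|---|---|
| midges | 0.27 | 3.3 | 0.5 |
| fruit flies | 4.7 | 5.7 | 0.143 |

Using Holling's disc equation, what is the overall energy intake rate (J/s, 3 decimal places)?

0.233 J/s

R = (0.5×0.27 + 0.143×4.7) / (1 + 0.5×3.3 + 0.143×5.7) = 0.8071/3.465 = 0.2329 J/s.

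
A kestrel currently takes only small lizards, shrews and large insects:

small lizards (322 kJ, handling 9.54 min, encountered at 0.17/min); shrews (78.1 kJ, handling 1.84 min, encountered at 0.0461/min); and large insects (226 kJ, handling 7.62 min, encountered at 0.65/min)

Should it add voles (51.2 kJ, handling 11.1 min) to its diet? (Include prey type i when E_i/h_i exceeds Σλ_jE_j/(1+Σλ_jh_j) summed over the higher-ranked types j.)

On small lizards, shrews and large insects alone, R = ΣλE/(1+Σλh) = 205.2/7.66 = 26.8 kJ/min.
voles: E/h = 51.2/11.1 = 4.613 kJ/min.
Since 4.613 < R, time spent handling voles is better spent searching.

No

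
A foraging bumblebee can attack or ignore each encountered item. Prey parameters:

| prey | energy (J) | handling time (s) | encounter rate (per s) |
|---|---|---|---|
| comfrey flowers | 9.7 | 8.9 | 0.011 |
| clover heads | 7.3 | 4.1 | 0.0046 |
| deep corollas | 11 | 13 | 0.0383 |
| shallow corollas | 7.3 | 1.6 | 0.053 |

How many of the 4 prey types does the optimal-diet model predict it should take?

4

Rank by E/h (J/s): shallow corollas 4.56, clover heads 1.78, comfrey flowers 1.09, deep corollas 0.846. Include each in turn until the next type's E/h falls below the running intake rate.
Rate on top 1: 0.3567. clover heads: 1.78 > 0.3567 → include.
Rate on top 2: 0.381. comfrey flowers: 1.09 > 0.381 → include.
Rate on top 3: 0.4387. deep corollas: 0.846 > 0.4387 → include.
Optimal diet: shallow corollas, clover heads, comfrey flowers, deep corollas — 4 of 4 types.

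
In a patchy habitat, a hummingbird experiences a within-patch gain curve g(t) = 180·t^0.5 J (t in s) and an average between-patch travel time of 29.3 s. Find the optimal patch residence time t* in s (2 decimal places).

29.30 s

Optimal t* satisfies g'(t*) = g(t*)/(T + t*).
g'(t) = 0.5·180·t^-0.5. Setting 0.5·180·t^-0.5 = 180·t^0.5/(29.3+t) gives 0.5(29.3+t) = t, so 0.50·t = 0.5×29.3.
t* = 0.5×29.3/0.50 = 29.3 s.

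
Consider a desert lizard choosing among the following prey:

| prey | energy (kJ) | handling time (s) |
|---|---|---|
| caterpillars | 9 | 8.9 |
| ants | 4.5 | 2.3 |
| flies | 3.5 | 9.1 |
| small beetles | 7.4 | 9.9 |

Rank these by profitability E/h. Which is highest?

ants

In descending order of E/h:
ants: 4.5/2.3 = 1.96 kJ/s
caterpillars: 9/8.9 = 1.01 kJ/s
small beetles: 7.4/9.9 = 0.747 kJ/s
flies: 3.5/9.1 = 0.385 kJ/s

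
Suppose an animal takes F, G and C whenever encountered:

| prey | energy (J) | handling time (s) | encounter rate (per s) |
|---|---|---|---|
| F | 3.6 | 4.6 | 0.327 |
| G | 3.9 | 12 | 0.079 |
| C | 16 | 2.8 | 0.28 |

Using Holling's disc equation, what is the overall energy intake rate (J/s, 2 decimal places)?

R = Σλ_iE_i / (1 + Σλ_ih_i)
Numerator: 0.327×3.6 + 0.079×3.9 + 0.28×16 = 5.965
Denominator: 1 + 0.327×4.6 + 0.079×12 + 0.28×2.8 = 4.236
R = 5.965/4.236 = 1.408 J/s

1.41 J/s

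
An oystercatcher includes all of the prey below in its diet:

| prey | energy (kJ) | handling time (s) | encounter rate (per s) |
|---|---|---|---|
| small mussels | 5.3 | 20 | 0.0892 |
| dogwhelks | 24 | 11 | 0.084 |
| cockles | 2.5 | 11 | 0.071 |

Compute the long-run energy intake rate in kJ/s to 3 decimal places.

0.594 kJ/s

R = Σλ_iE_i / (1 + Σλ_ih_i)
Numerator: 0.0892×5.3 + 0.084×24 + 0.071×2.5 = 2.666
Denominator: 1 + 0.0892×20 + 0.084×11 + 0.071×11 = 4.489
R = 2.666/4.489 = 0.594 kJ/s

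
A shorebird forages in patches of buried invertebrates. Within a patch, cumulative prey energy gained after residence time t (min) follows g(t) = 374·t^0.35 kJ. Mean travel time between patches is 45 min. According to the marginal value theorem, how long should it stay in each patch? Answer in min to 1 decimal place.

24.2 min

Optimal t* satisfies g'(t*) = g(t*)/(T + t*).
g'(t) = 0.35·374·t^-0.65. Setting 0.35·374·t^-0.65 = 374·t^0.35/(45+t) gives 0.35(45+t) = t, so 0.65·t = 0.35×45.
t* = 0.35×45/0.65 = 24.23 min.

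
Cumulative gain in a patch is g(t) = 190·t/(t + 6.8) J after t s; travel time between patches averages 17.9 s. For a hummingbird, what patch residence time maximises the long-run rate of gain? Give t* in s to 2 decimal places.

Optimal t* satisfies g'(t*) = g(t*)/(T + t*).
g'(t) = 190·6.8/(t + 6.8)². Setting 190·6.8/(t+6.8)² = 190t/[(t+6.8)(17.9+t)] gives 6.8(17.9+t) = t(t+6.8), so t² = 6.8×17.9 = 121.7.
t* = √121.7 = 11.03 s.

11.03 s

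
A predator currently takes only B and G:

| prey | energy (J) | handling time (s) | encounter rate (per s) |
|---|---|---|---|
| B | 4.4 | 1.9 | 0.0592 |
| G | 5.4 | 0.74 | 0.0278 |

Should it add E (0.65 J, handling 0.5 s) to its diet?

Yes

Intake rate on the current diet: R = (0.0592×4.4 + 0.0278×5.4) / (1 + 0.0592×1.9 + 0.0278×0.74) = 0.4106/1.133 = 0.3624 J/s.
Profitability of E: 0.65/0.5 = 1.3 J/s.
1.3 > 0.3624, so adding E raises the average — include it.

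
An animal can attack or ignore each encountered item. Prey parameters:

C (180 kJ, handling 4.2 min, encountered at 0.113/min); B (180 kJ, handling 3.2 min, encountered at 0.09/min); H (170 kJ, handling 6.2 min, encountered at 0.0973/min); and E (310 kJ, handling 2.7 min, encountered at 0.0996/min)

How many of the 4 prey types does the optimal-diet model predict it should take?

Rank by E/h (kJ/min): E 115, B 56.2, C 42.9, H 27.4. Include each in turn until the next type's E/h falls below the running intake rate.
Rate on top 1: 24.33. B: 56.2 > 24.33 → include.
Rate on top 2: 30.24. C: 42.9 > 30.24 → include.
Rate on top 3: 33.19. H: 27.4 < 33.19 → exclude; stop.
Optimal diet: E, B, C — 3 of 4 types.

3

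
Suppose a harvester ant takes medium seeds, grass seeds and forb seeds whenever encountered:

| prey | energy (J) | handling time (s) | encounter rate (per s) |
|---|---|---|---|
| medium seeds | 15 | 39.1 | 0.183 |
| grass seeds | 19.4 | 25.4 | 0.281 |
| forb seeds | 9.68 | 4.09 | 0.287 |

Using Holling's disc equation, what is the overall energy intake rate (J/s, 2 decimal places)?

R = (0.183×15 + 0.281×19.4 + 0.287×9.68) / (1 + 0.183×39.1 + 0.281×25.4 + 0.287×4.09) = 10.97/16.47 = 0.6665 J/s.

0.67 J/s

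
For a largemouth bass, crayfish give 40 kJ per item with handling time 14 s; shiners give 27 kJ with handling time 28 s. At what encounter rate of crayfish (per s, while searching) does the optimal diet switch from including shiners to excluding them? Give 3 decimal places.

0.036 per s

At the threshold, the rate on crayfish alone equals the profitability of shiners: λ·40/(1 + λ·14) = 27/28 = 0.9643.
Rearranging, λ(40 − 0.9643×14) = 0.9643, so λ = 0.9643/26.5 = 0.03639 per s.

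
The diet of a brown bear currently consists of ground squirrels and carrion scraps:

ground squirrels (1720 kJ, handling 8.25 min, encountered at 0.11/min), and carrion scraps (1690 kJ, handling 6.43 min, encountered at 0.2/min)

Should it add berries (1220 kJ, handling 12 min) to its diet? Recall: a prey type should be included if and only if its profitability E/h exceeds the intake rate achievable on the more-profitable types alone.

On ground squirrels and carrion scraps alone, R = ΣλE/(1+Σλh) = 527.2/3.194 = 165.1 kJ/min.
berries: E/h = 1220/12 = 101.7 kJ/min.
Since 101.7 < R, time spent handling berries is better spent searching.

No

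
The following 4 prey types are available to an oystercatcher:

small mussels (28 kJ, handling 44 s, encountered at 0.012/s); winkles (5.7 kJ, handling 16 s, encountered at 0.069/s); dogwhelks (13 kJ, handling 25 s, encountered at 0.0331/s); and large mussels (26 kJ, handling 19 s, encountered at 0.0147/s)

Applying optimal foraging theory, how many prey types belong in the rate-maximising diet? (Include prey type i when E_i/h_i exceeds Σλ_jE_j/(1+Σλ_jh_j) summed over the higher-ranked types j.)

Rank by E/h (kJ/s): large mussels 1.37, small mussels 0.636, dogwhelks 0.52, winkles 0.356. Include each in turn until the next type's E/h falls below the running intake rate.
Rate on top 1: 0.2988. small mussels: 0.636 > 0.2988 → include.
Rate on top 2: 0.3974. dogwhelks: 0.52 > 0.3974 → include.
Rate on top 3: 0.4359. winkles: 0.356 < 0.4359 → exclude; stop.
Optimal diet: large mussels, small mussels, dogwhelks — 3 of 4 types.

3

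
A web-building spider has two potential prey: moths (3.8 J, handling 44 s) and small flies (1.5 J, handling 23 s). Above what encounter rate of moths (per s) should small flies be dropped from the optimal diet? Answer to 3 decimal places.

Drop small flies once their profitability E₂/h₂ falls below the rate achievable on moths alone: E₂/h₂ = λE₁/(1 + λh₁).
Solve for λ: λE₁h₂ = E₂(1 + λh₁) → λ(E₁h₂ − E₂h₁) = E₂ → λ = E₂/(E₁h₂ − E₂h₁).
λ = 1.5/(3.8×23 − 1.5×44) = 1.5/21.4 = 0.07009 per s.

0.070 per s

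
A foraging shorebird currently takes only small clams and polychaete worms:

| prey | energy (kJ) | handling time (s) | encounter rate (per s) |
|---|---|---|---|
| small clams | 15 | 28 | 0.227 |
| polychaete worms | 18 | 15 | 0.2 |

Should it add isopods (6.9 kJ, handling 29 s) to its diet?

Intake rate on the current diet: R = (0.227×15 + 0.2×18) / (1 + 0.227×28 + 0.2×15) = 7.005/10.36 = 0.6764 kJ/s.
isopods: E/h = 6.9/29 = 0.2379 kJ/s.
Since 0.2379 < R, time spent handling isopods is better spent searching.

No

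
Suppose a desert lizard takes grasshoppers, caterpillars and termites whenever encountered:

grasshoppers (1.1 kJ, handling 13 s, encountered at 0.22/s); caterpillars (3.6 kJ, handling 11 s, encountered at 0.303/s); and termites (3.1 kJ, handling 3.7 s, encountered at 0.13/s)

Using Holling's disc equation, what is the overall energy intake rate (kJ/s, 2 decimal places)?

0.23 kJ/s

Energy encountered per unit search time: 0.22×1.1 + 0.303×3.6 + 0.13×3.1 = 1.736 kJ/s.
Handling time per unit search time: 0.22×13 + 0.303×11 + 0.13×3.7 = 6.674.
Rate = 1.736/(1 + 6.674) = 0.2262 kJ/s.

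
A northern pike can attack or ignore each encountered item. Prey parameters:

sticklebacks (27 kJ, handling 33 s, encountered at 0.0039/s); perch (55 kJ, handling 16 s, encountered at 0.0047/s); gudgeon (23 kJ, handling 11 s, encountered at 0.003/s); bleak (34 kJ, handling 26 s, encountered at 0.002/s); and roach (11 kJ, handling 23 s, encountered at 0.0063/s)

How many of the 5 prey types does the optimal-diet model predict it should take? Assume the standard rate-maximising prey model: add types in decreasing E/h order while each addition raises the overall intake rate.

Rank by E/h (kJ/s): perch 3.44, gudgeon 2.09, bleak 1.31, sticklebacks 0.818, roach 0.478. Include each in turn until the next type's E/h falls below the running intake rate.
Rate on top 1: 0.2404. gudgeon: 2.09 > 0.2404 → include.
Rate on top 2: 0.2955. bleak: 1.31 > 0.2955 → include.
Rate on top 3: 0.3409. sticklebacks: 0.818 > 0.3409 → include.
Rate on top 4: 0.3885. roach: 0.478 > 0.3885 → include.
Optimal diet: perch, gudgeon, bleak, sticklebacks, roach — 5 of 5 types.

5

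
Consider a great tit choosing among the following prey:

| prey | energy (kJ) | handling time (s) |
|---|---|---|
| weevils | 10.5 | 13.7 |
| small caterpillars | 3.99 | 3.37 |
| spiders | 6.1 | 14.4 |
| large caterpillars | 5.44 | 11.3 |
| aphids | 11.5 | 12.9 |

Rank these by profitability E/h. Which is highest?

In descending order of E/h:
small caterpillars: 3.99/3.37 = 1.18 kJ/s
aphids: 11.5/12.9 = 0.891 kJ/s
weevils: 10.5/13.7 = 0.766 kJ/s
large caterpillars: 5.44/11.3 = 0.481 kJ/s
spiders: 6.1/14.4 = 0.424 kJ/s

small caterpillars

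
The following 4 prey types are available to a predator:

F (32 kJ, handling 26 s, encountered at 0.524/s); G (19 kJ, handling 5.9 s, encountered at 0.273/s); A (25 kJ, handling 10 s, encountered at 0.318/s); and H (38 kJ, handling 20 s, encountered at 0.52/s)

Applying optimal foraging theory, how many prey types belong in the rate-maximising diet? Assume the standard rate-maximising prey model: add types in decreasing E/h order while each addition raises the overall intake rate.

E/h in descending order: G 3.22, A 2.5, H 1.9, F 1.23 kJ/s. The optimal diet is the largest prefix of this list for which every included type satisfies E_i/h_i > R on the types above it.
Rate on top 1: 1.987. A: 2.5 > 1.987 → include.
Rate on top 2: 2.269. H: 1.9 < 2.269 → exclude; stop.
Optimal diet: G, A — 2 of 4 types.

2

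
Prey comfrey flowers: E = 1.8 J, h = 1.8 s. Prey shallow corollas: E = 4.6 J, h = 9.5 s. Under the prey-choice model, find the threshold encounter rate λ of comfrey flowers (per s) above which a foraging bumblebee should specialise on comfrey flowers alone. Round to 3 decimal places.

Drop shallow corollas once their profitability E₂/h₂ falls below the rate achievable on comfrey flowers alone: E₂/h₂ = λE₁/(1 + λh₁).
Solve for λ: λE₁h₂ = E₂(1 + λh₁) → λ(E₁h₂ − E₂h₁) = E₂ → λ = E₂/(E₁h₂ − E₂h₁).
λ = 4.6/(1.8×9.5 − 4.6×1.8) = 4.6/8.82 = 0.5215 per s.

0.522 per s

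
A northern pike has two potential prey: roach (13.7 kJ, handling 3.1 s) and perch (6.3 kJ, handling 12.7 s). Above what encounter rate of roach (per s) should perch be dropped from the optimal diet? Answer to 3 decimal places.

The zero-one rule: include perch iff E₂/h₂ > λE₁/(1+λh₁). Equality gives the switch point.
λE₁h₂ = E₂ + λE₂h₁ ⇒ λ = E₂/(E₁h₂ − E₂h₁) = 6.3/(174 − 19.53) = 0.04079 per s.

0.041 per s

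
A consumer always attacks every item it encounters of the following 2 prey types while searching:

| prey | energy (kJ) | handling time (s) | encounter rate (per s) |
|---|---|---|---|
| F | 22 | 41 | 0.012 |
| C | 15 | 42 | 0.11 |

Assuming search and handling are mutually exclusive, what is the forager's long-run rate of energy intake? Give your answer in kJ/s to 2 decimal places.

0.31 kJ/s

R = Σλ_iE_i / (1 + Σλ_ih_i)
Numerator: 0.012×22 + 0.11×15 = 1.914
Denominator: 1 + 0.012×41 + 0.11×42 = 6.112
R = 1.914/6.112 = 0.3132 kJ/s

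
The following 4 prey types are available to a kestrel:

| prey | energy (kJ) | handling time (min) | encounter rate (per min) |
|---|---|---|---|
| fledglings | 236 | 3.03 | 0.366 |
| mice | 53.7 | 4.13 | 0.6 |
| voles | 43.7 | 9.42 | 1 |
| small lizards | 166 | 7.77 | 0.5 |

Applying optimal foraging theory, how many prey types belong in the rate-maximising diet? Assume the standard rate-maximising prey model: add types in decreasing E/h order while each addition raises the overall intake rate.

1

Profitabilities (E/h, kJ/min): fledglings 77.9, small lizards 21.4, mice 13, voles 4.64. Add prey in this order while the next type's profitability exceeds the intake rate on those already taken.
Rate on top 1: 40.96. small lizards: 21.4 < 40.96 → exclude; stop.
Optimal diet: fledglings — 1 of 4 types.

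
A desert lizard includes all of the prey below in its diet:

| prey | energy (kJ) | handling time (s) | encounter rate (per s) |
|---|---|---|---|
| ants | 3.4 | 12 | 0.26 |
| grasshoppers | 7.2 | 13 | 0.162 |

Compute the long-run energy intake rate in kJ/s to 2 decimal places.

R = Σλ_iE_i / (1 + Σλ_ih_i)
Numerator: 0.26×3.4 + 0.162×7.2 = 2.05
Denominator: 1 + 0.26×12 + 0.162×13 = 6.226
R = 2.05/6.226 = 0.3293 kJ/s

0.33 kJ/s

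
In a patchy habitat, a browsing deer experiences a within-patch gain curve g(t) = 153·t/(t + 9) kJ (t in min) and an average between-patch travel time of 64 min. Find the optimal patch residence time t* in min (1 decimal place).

Maximise g(t)/(T+t): set derivative to zero → g'(t)(T+t) = g(t).
g'(t) = 153·9/(t + 9)². Setting 153·9/(t+9)² = 153t/[(t+9)(64+t)] gives 9(64+t) = t(t+9), so t² = 9×64 = 576.
t* = √576 = 24 min.

24.0 min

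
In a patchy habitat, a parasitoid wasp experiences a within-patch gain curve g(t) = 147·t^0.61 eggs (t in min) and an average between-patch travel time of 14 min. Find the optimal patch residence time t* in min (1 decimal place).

21.9 min

Optimal t* satisfies g'(t*) = g(t*)/(T + t*).
g'(t) = 0.61·147·t^-0.39. Setting 0.61·147·t^-0.39 = 147·t^0.61/(14+t) gives 0.61(14+t) = t, so 0.39·t = 0.61×14.
t* = 0.61×14/0.39 = 21.9 min.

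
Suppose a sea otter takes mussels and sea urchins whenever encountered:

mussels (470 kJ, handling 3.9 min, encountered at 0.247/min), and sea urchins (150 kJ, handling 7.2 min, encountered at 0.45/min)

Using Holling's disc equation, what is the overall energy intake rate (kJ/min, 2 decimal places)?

Energy encountered per unit search time: 0.247×470 + 0.45×150 = 183.6 kJ/min.
Handling time per unit search time: 0.247×3.9 + 0.45×7.2 = 4.203.
Rate = 183.6/(1 + 4.203) = 35.28 kJ/min.

35.28 kJ/min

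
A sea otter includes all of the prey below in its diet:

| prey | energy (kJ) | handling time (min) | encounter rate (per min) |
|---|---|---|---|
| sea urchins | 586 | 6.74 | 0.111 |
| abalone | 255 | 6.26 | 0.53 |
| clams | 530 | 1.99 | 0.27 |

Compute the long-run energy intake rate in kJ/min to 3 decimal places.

61.267 kJ/min

R = Σλ_iE_i / (1 + Σλ_ih_i)
Numerator: 0.111×586 + 0.53×255 + 0.27×530 = 343.3
Denominator: 1 + 0.111×6.74 + 0.53×6.26 + 0.27×1.99 = 5.603
R = 343.3/5.603 = 61.27 kJ/min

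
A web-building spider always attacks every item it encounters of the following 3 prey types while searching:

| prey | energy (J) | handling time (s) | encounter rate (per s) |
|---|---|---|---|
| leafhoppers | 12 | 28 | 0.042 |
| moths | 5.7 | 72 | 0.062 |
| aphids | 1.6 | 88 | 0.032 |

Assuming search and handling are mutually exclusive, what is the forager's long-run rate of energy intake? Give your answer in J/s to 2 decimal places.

0.10 J/s

R = (0.042×12 + 0.062×5.7 + 0.032×1.6) / (1 + 0.042×28 + 0.062×72 + 0.032×88) = 0.9086/9.456 = 0.09609 J/s.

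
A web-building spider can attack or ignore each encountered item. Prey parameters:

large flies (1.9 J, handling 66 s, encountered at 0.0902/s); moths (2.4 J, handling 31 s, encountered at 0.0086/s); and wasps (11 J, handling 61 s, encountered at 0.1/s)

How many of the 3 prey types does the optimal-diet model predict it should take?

Rank by E/h (J/s): wasps 0.18, moths 0.0774, large flies 0.0288. Include each in turn until the next type's E/h falls below the running intake rate.
Rate on top 1: 0.1549. moths: 0.0774 < 0.1549 → exclude; stop.
Optimal diet: wasps — 1 of 3 types.

1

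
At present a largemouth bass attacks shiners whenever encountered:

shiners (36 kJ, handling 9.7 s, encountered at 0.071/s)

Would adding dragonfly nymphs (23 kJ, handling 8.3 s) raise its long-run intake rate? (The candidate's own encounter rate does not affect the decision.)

On shiners alone, R = ΣλE/(1+Σλh) = 2.556/1.689 = 1.514 kJ/s.
dragonfly nymphs: E/h = 23/8.3 = 2.771 kJ/s.
2.771 > 1.514, so adding dragonfly nymphs raises the average — include it.

Yes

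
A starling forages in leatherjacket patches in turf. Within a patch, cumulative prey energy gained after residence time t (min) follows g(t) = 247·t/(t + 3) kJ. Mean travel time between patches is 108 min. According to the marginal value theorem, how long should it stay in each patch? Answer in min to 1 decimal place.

18.0 min

Optimal t* satisfies g'(t*) = g(t*)/(T + t*).
g'(t) = 247·3/(t + 3)². Setting 247·3/(t+3)² = 247t/[(t+3)(108+t)] gives 3(108+t) = t(t+3), so t² = 3×108 = 324.
t* = √324 = 18 min.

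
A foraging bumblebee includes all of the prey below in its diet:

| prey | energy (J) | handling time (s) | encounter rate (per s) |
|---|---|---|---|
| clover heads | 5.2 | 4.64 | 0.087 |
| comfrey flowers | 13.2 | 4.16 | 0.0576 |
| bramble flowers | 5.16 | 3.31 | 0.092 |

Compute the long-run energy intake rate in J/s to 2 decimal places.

0.87 J/s

Energy encountered per unit search time: 0.087×5.2 + 0.0576×13.2 + 0.092×5.16 = 1.687 J/s.
Handling time per unit search time: 0.087×4.64 + 0.0576×4.16 + 0.092×3.31 = 0.9478.
Rate = 1.687/(1 + 0.9478) = 0.8663 J/s.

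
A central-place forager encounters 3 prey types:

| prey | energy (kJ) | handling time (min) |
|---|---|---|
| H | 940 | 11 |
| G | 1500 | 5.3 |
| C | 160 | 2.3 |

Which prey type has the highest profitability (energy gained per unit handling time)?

G

In descending order of E/h:
G: 1500/5.3 = 283 kJ/min
H: 940/11 = 85.5 kJ/min
C: 160/2.3 = 69.6 kJ/min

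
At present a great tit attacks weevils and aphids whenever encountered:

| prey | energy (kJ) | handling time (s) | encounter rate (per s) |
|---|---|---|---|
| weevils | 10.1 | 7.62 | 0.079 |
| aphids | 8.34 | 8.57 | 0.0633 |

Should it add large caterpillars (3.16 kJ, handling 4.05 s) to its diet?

Current rate: (0.079×10.1 + 0.0633×8.34)/(1 + 0.079×7.62 + 0.0633×8.57) = 0.6183 kJ/s.
Profitability of large caterpillars: 3.16/4.05 = 0.7802 kJ/s.
Since 0.7802 > R, including large caterpillars increases the long-run rate.

Yes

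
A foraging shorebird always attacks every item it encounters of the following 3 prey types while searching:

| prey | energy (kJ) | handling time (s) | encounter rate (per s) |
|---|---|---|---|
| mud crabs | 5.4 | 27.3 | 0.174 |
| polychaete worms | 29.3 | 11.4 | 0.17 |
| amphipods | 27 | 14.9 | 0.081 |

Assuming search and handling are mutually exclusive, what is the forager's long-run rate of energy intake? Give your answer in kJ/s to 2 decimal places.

R = Σλ_iE_i / (1 + Σλ_ih_i)
Numerator: 0.174×5.4 + 0.17×29.3 + 0.081×27 = 8.108
Denominator: 1 + 0.174×27.3 + 0.17×11.4 + 0.081×14.9 = 8.895
R = 8.108/8.895 = 0.9115 kJ/s

0.91 kJ/s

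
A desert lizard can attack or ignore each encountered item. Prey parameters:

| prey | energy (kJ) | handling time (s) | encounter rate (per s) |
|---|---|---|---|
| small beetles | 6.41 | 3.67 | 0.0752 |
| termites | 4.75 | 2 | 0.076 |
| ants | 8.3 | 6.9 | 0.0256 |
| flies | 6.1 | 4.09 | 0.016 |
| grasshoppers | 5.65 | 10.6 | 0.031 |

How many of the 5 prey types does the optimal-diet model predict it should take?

4

Profitabilities (E/h, kJ/s): termites 2.38, small beetles 1.75, flies 1.49, ants 1.2, grasshoppers 0.533. Add prey in this order while the next type's profitability exceeds the intake rate on those already taken.
Rate on top 1: 0.3134. small beetles: 1.75 > 0.3134 → include.
Rate on top 2: 0.5904. flies: 1.49 > 0.5904 → include.
Rate on top 3: 0.6298. ants: 1.2 > 0.6298 → include.
Rate on top 4: 0.6905. grasshoppers: 0.533 < 0.6905 → exclude; stop.
Optimal diet: termites, small beetles, flies, ants — 4 of 5 types.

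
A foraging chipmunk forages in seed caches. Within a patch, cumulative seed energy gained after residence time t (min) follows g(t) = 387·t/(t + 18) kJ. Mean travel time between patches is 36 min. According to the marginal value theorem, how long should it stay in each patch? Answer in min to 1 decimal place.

By the marginal value theorem, leave when the instantaneous gain rate g'(t) equals the habitat-wide average g(t)/(T + t).
g'(t) = 387·18/(t + 18)². Setting 387·18/(t+18)² = 387t/[(t+18)(36+t)] gives 18(36+t) = t(t+18), so t² = 18×36 = 648.
t* = √648 = 25.46 min.

25.5 min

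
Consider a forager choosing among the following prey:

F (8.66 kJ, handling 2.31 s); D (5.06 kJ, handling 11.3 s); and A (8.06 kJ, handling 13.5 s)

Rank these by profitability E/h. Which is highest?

Profitability E/h (kJ/s): F = 8.66/2.31 = 3.75, D = 5.06/11.3 = 0.448, A = 8.06/13.5 = 0.597.
Ranked: F > A > D.

F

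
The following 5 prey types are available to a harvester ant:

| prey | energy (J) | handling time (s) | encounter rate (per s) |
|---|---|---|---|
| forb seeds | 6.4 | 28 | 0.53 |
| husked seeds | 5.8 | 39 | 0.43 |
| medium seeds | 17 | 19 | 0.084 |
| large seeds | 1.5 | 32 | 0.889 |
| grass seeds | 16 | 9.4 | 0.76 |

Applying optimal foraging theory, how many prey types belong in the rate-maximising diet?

Profitabilities (E/h, J/s): grass seeds 1.7, medium seeds 0.895, forb seeds 0.229, husked seeds 0.149, large seeds 0.0469. Add prey in this order while the next type's profitability exceeds the intake rate on those already taken.
Rate on top 1: 1.493. medium seeds: 0.895 < 1.493 → exclude; stop.
Optimal diet: grass seeds — 1 of 5 types.

1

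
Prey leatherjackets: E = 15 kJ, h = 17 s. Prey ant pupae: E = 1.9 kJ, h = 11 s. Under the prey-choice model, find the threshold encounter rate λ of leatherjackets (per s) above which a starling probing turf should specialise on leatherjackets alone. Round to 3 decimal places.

0.014 per s

Drop ant pupae once their profitability E₂/h₂ falls below the rate achievable on leatherjackets alone: E₂/h₂ = λE₁/(1 + λh₁).
Solve for λ: λE₁h₂ = E₂(1 + λh₁) → λ(E₁h₂ − E₂h₁) = E₂ → λ = E₂/(E₁h₂ − E₂h₁).
λ = 1.9/(15×11 − 1.9×17) = 1.9/132.7 = 0.01432 per s.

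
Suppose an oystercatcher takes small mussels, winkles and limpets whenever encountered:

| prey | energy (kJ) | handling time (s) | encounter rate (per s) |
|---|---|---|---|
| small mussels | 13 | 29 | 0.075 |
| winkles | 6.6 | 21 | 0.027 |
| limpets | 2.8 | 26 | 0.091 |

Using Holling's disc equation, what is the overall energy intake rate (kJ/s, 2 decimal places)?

R = (0.075×13 + 0.027×6.6 + 0.091×2.8) / (1 + 0.075×29 + 0.027×21 + 0.091×26) = 1.408/6.108 = 0.2305 kJ/s.

0.23 kJ/s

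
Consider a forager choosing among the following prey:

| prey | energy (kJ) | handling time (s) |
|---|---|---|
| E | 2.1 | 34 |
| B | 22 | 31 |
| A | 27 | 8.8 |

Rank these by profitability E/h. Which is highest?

A

In descending order of E/h:
A: 27/8.8 = 3.07 kJ/s
B: 22/31 = 0.71 kJ/s
E: 2.1/34 = 0.0618 kJ/s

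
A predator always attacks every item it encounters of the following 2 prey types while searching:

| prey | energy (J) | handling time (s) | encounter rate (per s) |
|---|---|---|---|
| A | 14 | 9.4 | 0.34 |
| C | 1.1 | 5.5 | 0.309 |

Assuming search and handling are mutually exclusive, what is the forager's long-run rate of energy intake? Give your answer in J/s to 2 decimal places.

R = Σλ_iE_i / (1 + Σλ_ih_i)
Numerator: 0.34×14 + 0.309×1.1 = 5.1
Denominator: 1 + 0.34×9.4 + 0.309×5.5 = 5.896
R = 5.1/5.896 = 0.865 J/s

0.87 J/s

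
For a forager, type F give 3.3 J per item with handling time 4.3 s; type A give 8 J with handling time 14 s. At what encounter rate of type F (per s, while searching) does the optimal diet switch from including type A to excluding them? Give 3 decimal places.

At the threshold, the rate on type F alone equals the profitability of type A: λ·3.3/(1 + λ·4.3) = 8/14 = 0.5714.
Rearranging, λ(3.3 − 0.5714×4.3) = 0.5714, so λ = 0.5714/0.8429 = 0.678 per s.

0.678 per s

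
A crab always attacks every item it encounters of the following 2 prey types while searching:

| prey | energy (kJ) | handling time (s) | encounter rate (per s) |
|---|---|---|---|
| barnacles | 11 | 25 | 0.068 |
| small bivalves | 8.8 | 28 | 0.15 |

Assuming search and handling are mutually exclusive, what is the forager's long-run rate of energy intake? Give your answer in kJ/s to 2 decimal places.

0.30 kJ/s

R = (0.068×11 + 0.15×8.8) / (1 + 0.068×25 + 0.15×28) = 2.068/6.9 = 0.2997 kJ/s.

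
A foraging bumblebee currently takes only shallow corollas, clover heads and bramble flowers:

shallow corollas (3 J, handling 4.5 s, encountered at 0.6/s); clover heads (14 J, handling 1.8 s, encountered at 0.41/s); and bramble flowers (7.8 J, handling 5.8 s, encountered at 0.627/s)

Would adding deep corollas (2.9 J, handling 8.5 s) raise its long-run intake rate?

No

Intake rate on the current diet: R = (0.6×3 + 0.41×14 + 0.627×7.8) / (1 + 0.6×4.5 + 0.41×1.8 + 0.627×5.8) = 12.43/8.075 = 1.539 J/s.
deep corollas: E/h = 2.9/8.5 = 0.3412 J/s.
0.3412 < 1.539, so adding deep corollas would lower the average — exclude it.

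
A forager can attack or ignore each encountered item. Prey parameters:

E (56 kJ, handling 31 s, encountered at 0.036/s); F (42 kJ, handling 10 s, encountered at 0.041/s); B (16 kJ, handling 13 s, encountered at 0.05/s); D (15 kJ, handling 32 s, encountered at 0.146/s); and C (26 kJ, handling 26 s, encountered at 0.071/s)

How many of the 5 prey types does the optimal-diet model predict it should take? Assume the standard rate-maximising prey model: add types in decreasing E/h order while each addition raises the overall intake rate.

2

E/h in descending order: F 4.2, E 1.81, B 1.23, C 1, D 0.469 kJ/s. The optimal diet is the largest prefix of this list for which every included type satisfies E_i/h_i > R on the types above it.
Rate on top 1: 1.221. E: 1.81 > 1.221 → include.
Rate on top 2: 1.48. B: 1.23 < 1.48 → exclude; stop.
Optimal diet: F, E — 2 of 5 types.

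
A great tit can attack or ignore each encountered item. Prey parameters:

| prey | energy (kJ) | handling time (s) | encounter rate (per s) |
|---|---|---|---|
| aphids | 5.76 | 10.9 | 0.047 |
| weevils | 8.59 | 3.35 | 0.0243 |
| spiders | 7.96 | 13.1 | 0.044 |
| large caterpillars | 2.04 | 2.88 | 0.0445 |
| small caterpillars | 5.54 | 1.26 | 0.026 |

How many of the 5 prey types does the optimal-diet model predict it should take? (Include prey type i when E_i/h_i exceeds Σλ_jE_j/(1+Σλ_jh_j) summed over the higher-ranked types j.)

Profitabilities (E/h, kJ/s): small caterpillars 4.4, weevils 2.56, large caterpillars 0.708, spiders 0.608, aphids 0.528. Add prey in this order while the next type's profitability exceeds the intake rate on those already taken.
Rate on top 1: 0.1395. weevils: 2.56 > 0.1395 → include.
Rate on top 2: 0.3166. large caterpillars: 0.708 > 0.3166 → include.
Rate on top 3: 0.357. spiders: 0.608 > 0.357 → include.
Rate on top 4: 0.4365. aphids: 0.528 > 0.4365 → include.
Optimal diet: small caterpillars, weevils, large caterpillars, spiders, aphids — 5 of 5 types.

5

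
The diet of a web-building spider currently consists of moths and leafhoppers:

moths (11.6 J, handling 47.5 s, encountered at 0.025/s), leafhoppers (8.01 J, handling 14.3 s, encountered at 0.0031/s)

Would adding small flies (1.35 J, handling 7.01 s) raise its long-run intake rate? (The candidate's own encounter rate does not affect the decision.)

Current rate: (0.025×11.6 + 0.0031×8.01)/(1 + 0.025×47.5 + 0.0031×14.3) = 0.1411 J/s.
small flies: E/h = 1.35/7.01 = 0.1926 J/s.
Since 0.1926 > R, including small flies increases the long-run rate.

Yes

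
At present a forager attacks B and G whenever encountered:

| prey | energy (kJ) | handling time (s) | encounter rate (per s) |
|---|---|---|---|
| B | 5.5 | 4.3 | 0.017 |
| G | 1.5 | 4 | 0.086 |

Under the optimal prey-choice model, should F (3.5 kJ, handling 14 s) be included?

Yes

Intake rate on the current diet: R = (0.017×5.5 + 0.086×1.5) / (1 + 0.017×4.3 + 0.086×4) = 0.2225/1.417 = 0.157 kJ/s.
F: E/h = 3.5/14 = 0.25 kJ/s.
Since 0.25 > R, including F increases the long-run rate.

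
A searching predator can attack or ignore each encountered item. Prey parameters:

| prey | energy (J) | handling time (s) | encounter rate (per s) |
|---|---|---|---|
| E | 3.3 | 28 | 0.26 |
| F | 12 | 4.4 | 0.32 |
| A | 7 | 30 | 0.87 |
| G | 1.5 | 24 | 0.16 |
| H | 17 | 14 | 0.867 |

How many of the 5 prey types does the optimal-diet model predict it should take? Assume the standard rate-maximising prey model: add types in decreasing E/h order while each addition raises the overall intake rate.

1

E/h in descending order: F 2.73, H 1.21, A 0.233, E 0.118, G 0.0625 J/s. The optimal diet is the largest prefix of this list for which every included type satisfies E_i/h_i > R on the types above it.
Rate on top 1: 1.595. H: 1.21 < 1.595 → exclude; stop.
Optimal diet: F — 1 of 5 types.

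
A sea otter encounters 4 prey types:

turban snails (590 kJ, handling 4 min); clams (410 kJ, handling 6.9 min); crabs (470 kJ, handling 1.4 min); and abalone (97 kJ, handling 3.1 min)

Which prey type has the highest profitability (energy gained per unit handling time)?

crabs

In descending order of E/h:
crabs: 470/1.4 = 336 kJ/min
turban snails: 590/4 = 148 kJ/min
clams: 410/6.9 = 59.4 kJ/min
abalone: 97/3.1 = 31.3 kJ/min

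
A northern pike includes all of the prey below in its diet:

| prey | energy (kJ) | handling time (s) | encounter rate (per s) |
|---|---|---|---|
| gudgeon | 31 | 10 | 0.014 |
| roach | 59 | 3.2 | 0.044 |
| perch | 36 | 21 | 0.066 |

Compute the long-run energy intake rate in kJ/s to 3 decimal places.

R = Σλ_iE_i / (1 + Σλ_ih_i)
Numerator: 0.014×31 + 0.044×59 + 0.066×36 = 5.406
Denominator: 1 + 0.014×10 + 0.044×3.2 + 0.066×21 = 2.667
R = 5.406/2.667 = 2.027 kJ/s

2.027 kJ/s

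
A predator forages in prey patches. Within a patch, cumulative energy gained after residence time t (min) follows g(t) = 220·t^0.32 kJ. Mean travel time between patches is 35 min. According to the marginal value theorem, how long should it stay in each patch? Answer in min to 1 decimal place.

Maximise g(t)/(T+t): set derivative to zero → g'(t)(T+t) = g(t).
g'(t) = 0.32·220·t^-0.68. Setting 0.32·220·t^-0.68 = 220·t^0.32/(35+t) gives 0.32(35+t) = t, so 0.68·t = 0.32×35.
t* = 0.32×35/0.68 = 16.47 min.

16.5 min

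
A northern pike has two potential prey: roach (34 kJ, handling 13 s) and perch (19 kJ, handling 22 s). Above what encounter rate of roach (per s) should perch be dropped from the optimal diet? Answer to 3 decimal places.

0.038 per s

At the threshold, the rate on roach alone equals the profitability of perch: λ·34/(1 + λ·13) = 19/22 = 0.8636.
Rearranging, λ(34 − 0.8636×13) = 0.8636, so λ = 0.8636/22.77 = 0.03792 per s.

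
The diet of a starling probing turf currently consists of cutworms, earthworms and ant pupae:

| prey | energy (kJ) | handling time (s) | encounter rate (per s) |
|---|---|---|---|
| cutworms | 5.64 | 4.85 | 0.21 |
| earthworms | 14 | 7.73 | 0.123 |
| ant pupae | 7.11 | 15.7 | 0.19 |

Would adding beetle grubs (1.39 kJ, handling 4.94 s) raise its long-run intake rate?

Current rate: (0.21×5.64 + 0.123×14 + 0.19×7.11)/(1 + 0.21×4.85 + 0.123×7.73 + 0.19×15.7) = 0.7152 kJ/s.
Profitability of beetle grubs: 1.39/4.94 = 0.2814 kJ/s.
Since 0.2814 < R, time spent handling beetle grubs is better spent searching.

No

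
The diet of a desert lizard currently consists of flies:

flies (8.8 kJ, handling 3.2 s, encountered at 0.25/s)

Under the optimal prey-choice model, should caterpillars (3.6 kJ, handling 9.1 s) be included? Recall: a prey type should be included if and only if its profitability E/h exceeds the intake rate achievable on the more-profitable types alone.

Intake rate on the current diet: R = (0.25×8.8) / (1 + 0.25×3.2) = 2.2/1.8 = 1.222 kJ/s.
caterpillars: E/h = 3.6/9.1 = 0.3956 kJ/s.
Since 0.3956 < R, time spent handling caterpillars is better spent searching.

No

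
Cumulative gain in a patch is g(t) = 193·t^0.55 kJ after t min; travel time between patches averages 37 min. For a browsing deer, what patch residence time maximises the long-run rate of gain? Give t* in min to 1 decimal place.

45.2 min

Maximise g(t)/(T+t): set derivative to zero → g'(t)(T+t) = g(t).
g'(t) = 0.55·193·t^-0.45. Setting 0.55·193·t^-0.45 = 193·t^0.55/(37+t) gives 0.55(37+t) = t, so 0.45·t = 0.55×37.
t* = 0.55×37/0.45 = 45.22 min.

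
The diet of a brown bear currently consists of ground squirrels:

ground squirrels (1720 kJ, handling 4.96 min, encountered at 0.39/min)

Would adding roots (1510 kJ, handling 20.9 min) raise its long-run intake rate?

Intake rate on the current diet: R = (0.39×1720) / (1 + 0.39×4.96) = 670.8/2.934 = 228.6 kJ/min.
roots: E/h = 1510/20.9 = 72.25 kJ/min.
Since 72.25 < R, time spent handling roots is better spent searching.

No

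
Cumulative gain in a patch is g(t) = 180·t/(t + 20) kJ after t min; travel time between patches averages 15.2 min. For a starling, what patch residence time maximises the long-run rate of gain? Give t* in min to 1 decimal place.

Maximise g(t)/(T+t): set derivative to zero → g'(t)(T+t) = g(t).
g'(t) = 180·20/(t + 20)². Setting 180·20/(t+20)² = 180t/[(t+20)(15.2+t)] gives 20(15.2+t) = t(t+20), so t² = 20×15.2 = 304.
t* = √304 = 17.44 min.

17.4 min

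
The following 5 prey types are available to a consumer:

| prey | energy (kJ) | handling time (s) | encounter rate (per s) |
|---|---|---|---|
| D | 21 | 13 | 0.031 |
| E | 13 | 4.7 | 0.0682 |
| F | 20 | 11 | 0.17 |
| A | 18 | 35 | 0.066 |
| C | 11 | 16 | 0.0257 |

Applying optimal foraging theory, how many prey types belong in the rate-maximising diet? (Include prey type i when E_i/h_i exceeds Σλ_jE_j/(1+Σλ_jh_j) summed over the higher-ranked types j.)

3

E/h in descending order: E 2.77, F 1.82, D 1.62, C 0.688, A 0.514 kJ/s. The optimal diet is the largest prefix of this list for which every included type satisfies E_i/h_i > R on the types above it.
Rate on top 1: 0.6714. F: 1.82 > 0.6714 → include.
Rate on top 2: 1.344. D: 1.62 > 1.344 → include.
Rate on top 3: 1.374. C: 0.688 < 1.374 → exclude; stop.
Optimal diet: E, F, D — 3 of 5 types.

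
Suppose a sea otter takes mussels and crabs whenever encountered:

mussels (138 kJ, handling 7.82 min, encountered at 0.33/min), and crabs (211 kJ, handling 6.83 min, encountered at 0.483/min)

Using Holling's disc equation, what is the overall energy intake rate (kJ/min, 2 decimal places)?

21.43 kJ/min

R = Σλ_iE_i / (1 + Σλ_ih_i)
Numerator: 0.33×138 + 0.483×211 = 147.5
Denominator: 1 + 0.33×7.82 + 0.483×6.83 = 6.879
R = 147.5/6.879 = 21.43 kJ/min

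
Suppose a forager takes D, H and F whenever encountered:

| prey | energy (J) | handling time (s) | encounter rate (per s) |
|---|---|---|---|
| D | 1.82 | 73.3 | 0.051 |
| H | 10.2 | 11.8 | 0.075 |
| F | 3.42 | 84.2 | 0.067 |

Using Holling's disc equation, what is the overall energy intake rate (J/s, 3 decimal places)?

R = Σλ_iE_i / (1 + Σλ_ih_i)
Numerator: 0.051×1.82 + 0.075×10.2 + 0.067×3.42 = 1.087
Denominator: 1 + 0.051×73.3 + 0.075×11.8 + 0.067×84.2 = 11.26
R = 1.087/11.26 = 0.09649 J/s

0.096 J/s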